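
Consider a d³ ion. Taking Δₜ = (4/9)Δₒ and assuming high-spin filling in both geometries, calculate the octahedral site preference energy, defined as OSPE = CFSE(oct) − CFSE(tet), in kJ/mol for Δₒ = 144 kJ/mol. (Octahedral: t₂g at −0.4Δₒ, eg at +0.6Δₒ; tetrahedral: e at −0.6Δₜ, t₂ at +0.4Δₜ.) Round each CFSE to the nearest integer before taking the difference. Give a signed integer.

Octahedral high-spin t₂g³ eg⁰: CFSE = -1.2 × 144 = -173 kJ/mol.
In a tetrahedral site the filling is e² t₂¹: CFSE(tet) = -0.8Δₜ = -0.8 × (4/9)(144) = -51 kJ/mol.
Subtracting, OSPE = -173 − (-51) = -122 kJ/mol.

-122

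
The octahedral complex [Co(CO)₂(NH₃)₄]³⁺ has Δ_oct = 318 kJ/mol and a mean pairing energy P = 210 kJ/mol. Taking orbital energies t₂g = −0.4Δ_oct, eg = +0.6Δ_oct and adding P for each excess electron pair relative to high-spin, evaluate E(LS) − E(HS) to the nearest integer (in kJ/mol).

-216

Ligand charges: 2×(+0) from CO and 4×(+0) from NH₃ sum to +0; with overall charge +3, Co is +3.
Co is in group 9, so Co³⁺ is d⁶ (9 − 3 = 6).
High-spin d⁶ fills as t₂g⁴ eg² with CFSE 4(−0.4) + 2(+0.6) = -0.4Δ_oct = -127 kJ/mol.
Low-spin: t₂g⁶ eg⁰, orbital CFSE = -2.4Δ_oct = -763 kJ/mol; plus 2 excess pairs × P = +420 kJ/mol; total -343 kJ/mol.
E(LS) − E(HS) = -343 − (-127) = -216 kJ/mol.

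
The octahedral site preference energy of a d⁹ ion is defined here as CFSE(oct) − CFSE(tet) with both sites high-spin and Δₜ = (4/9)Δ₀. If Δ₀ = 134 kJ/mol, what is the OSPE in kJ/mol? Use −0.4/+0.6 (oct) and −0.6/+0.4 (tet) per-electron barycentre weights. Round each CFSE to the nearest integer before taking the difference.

-56

Octahedral (high-spin): t2g^6 e_g^3, CFSE = 6(−0.4) + 3(+0.6) = -0.6Δ₀ = -0.6 × 134 = -80 kJ/mol.
Tetrahedral: e^4 t2^5, CFSE = 4(−0.6) + 5(+0.4) = -0.4Δₜ = -0.4 × (4/9) × 134 = -24 kJ/mol.
OSPE = CFSE(oct) − CFSE(tet) = -80 − (-24) = -56 kJ/mol.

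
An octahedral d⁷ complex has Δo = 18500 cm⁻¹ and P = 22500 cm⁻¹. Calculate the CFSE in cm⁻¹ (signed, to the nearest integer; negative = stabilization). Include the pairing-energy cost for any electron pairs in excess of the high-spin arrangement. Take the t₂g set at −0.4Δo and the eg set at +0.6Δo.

-14800

Here Δo < P (18500 < 22500), so the high-spin state is favoured.
Filling d⁷ accordingly: t₂g⁵ eg².
Orbital CFSE = -0.8Δo = -0.8 × 18500 = -14800 cm⁻¹.
High-spin has no excess pairs, so no pairing correction applies.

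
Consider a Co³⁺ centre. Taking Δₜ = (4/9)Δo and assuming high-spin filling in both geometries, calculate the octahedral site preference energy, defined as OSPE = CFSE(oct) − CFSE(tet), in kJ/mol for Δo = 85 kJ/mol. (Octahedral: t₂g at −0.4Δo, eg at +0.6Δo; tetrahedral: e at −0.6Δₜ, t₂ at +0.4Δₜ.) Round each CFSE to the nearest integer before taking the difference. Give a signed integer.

Co sits in group 9; removing 3 electrons leaves Co³⁺ with 9 − 3 = 6 d electrons.
Octahedral (high-spin): t₂g⁴ eg², CFSE = 4(−0.4) + 2(+0.6) = -0.4Δo = -0.4 × 85 = -34 kJ/mol.
In a tetrahedral site the filling is e³ t₂³: CFSE(tet) = -0.6Δₜ = -0.6 × (4/9)(85) = -23 kJ/mol.
OSPE = -34 − (-23) = -11 kJ/mol.

-11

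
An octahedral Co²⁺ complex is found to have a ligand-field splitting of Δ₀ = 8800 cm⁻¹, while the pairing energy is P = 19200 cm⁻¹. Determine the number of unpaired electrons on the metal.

Group 9 minus oxidation state +2 gives a d⁷ configuration for Co²⁺.
Here Δ₀ < P (8800 < 19200), so the high-spin state is favoured.
Filling d⁷ accordingly: t2g^5 e_g^2.
Unpaired electrons: 3.

3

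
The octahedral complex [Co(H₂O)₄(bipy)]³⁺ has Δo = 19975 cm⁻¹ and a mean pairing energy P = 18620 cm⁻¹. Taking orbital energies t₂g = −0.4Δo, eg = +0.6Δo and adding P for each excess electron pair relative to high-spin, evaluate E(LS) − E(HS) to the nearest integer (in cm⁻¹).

Ligand charges: 4×(+0) from H₂O and 1×(+0) from bipy sum to +0; with overall charge +3, Co is +3.
Co is in group 9, so Co³⁺ is d⁶ (9 − 3 = 6).
High-spin: t₂g⁴ eg², CFSE = -0.4Δo = -7990 cm⁻¹.
For low-spin the configuration is t₂g⁶ eg⁰: orbital energy -2.4 × 19975 = -47940 cm⁻¹, and 2 additional pairs relative to high-spin add 37240 cm⁻¹, giving -10700 cm⁻¹.
E(LS) − E(HS) = -10700 − (-7990) = -2710 cm⁻¹.

-2710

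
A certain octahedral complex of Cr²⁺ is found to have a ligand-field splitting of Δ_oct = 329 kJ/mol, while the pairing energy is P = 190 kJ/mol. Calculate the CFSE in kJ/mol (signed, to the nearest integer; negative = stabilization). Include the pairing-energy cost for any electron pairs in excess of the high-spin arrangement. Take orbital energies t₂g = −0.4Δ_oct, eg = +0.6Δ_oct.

-336

Cr²⁺: group 6, so d-count = 6 − 2 = 4.
Δ_oct > P, so pairing is preferred: the ground state is low-spin.
That gives t₂g⁴ eg⁰.
Orbital CFSE = -1.6Δ_oct = -1.6 × 329 = -526 kJ/mol.
Excess pairs vs high-spin: 1 − 0 = 1; pairing cost = +190 kJ/mol.
Net CFSE = -526 + 190 = -336 kJ/mol.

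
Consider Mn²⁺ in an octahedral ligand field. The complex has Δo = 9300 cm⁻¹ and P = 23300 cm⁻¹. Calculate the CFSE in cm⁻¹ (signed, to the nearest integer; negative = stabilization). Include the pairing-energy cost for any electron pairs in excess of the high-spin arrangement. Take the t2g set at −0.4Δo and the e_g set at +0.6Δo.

0

Mn is in group 7, so Mn²⁺ is d⁵ (7 − 2 = 5).
Δo < P, so pairing is avoided: the ground state is high-spin.
Configuration: t2g^3 e_g^2.
Orbital CFSE = 0.0Δo = 0.0 × 9300 = 0 cm⁻¹.
High-spin has no excess pairs, so no pairing correction applies.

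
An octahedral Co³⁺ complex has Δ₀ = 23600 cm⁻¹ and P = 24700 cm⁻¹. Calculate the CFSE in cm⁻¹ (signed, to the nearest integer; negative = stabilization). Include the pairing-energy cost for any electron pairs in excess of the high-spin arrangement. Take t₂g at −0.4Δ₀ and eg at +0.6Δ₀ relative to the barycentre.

-9440

Co is in group 9, so Co³⁺ is d⁶ (9 − 3 = 6).
Δ₀ < P, so pairing is avoided: the ground state is high-spin.
That gives t₂g⁴ eg².
Orbital CFSE = -0.4Δ₀ = -0.4 × 23600 = -9440 cm⁻¹.
High-spin has no excess pairs, so no pairing correction applies.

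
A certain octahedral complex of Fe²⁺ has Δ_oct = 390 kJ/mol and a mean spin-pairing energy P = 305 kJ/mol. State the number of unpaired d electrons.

0

Fe sits in group 8; removing 2 electrons leaves Fe²⁺ with 8 − 2 = 6 d electrons.
Since Δ_oct = 390 kJ/mol > P = 305 kJ/mol, the complex adopts the low-spin configuration.
That gives t2g^6 e_g^0.
Unpaired electrons: 0.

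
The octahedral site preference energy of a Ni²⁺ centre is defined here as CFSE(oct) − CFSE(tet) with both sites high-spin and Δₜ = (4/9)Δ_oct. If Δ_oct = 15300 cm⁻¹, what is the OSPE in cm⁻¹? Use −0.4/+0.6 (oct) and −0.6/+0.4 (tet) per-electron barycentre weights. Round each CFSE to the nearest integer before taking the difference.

Group 10 minus oxidation state +2 gives a d⁸ configuration for Ni²⁺.
In an octahedral site d⁸ (HS) is t₂g⁶ eg², giving CFSE(oct) = -1.2Δ_oct = -18360 cm⁻¹.
Tetrahedral: e⁴ t₂⁴, CFSE = 4(−0.6) + 4(+0.4) = -0.8Δₜ = -0.8 × (4/9) × 15300 = -5440 cm⁻¹.
Subtracting, OSPE = -18360 − (-5440) = -12920 cm⁻¹.

-12920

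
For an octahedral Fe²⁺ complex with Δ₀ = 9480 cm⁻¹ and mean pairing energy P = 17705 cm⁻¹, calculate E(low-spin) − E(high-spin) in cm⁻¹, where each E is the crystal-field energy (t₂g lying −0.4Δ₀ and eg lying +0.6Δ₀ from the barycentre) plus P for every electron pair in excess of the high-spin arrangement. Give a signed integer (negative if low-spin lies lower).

Group 8 minus oxidation state +2 gives a d⁶ configuration for Fe²⁺.
High-spin d⁶ fills as t₂g⁴ eg² with CFSE 4(−0.4) + 2(+0.6) = -0.4Δ₀ = -3792 cm⁻¹.
Low-spin: t₂g⁶ eg⁰, orbital CFSE = -2.4Δ₀ = -22752 cm⁻¹; plus 2 excess pairs × P = +35410 cm⁻¹; total 12658 cm⁻¹.
E(LS) − E(HS) = 12658 − (-3792) = 16450 cm⁻¹.

16450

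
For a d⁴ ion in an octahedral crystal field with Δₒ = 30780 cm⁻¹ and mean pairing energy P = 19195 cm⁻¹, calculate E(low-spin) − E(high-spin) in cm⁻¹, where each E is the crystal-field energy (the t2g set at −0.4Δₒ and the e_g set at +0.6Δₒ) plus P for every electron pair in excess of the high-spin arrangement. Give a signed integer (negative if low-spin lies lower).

High-spin d⁴ fills as t2g^3 e_g^1 with CFSE 3(−0.4) + 1(+0.6) = -0.6Δₒ = -18468 cm⁻¹.
For low-spin the configuration is t2g^4 e_g^0: orbital energy -1.6 × 30780 = -49248 cm⁻¹, and 1 additional pair relative to high-spin adds 19195 cm⁻¹, giving -30053 cm⁻¹.
The difference is -30053 − (-18468) = -11585 cm⁻¹, so low-spin lies lower.

-11585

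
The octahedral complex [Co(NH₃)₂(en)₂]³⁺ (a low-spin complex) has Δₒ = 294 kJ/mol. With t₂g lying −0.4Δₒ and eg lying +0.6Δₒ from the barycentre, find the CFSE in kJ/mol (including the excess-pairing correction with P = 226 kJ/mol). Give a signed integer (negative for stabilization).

Ligand charges: 2×(+0) from NH₃ and 2×(+0) from en sum to +0; with overall charge +3, Co is +3.
Co sits in group 9; removing 3 electrons leaves Co³⁺ with 9 − 3 = 6 d electrons.
Electron filling gives t₂g⁶ eg⁰.
Orbital CFSE = 6(-0.4) + 0(0.6) = -2.4Δₒ = -2.4 × 294 = -706 kJ/mol.
Pairing penalty: 3 pairs vs 1 in the high-spin reference → 2 extra × P = 452 kJ/mol.
Net CFSE = -706 + 452 = -254 kJ/mol.

-254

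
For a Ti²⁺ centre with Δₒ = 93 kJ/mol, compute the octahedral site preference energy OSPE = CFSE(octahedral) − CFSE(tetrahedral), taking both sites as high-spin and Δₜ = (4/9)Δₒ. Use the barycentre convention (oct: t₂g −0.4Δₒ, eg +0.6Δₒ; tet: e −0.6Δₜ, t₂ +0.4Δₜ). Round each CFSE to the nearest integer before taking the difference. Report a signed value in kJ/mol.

Ti is in group 4, so Ti²⁺ is d² (4 − 2 = 2).
Octahedral (high-spin): t₂g² eg⁰, CFSE = 2(−0.4) + 0(+0.6) = -0.8Δₒ = -0.8 × 93 = -74 kJ/mol.
Tetrahedral e² t₂⁰ gives -1.2Δₜ = -1.2 × (4/9) × 93 = -50 kJ/mol.
OSPE = -74 − (-50) = -24 kJ/mol.

-24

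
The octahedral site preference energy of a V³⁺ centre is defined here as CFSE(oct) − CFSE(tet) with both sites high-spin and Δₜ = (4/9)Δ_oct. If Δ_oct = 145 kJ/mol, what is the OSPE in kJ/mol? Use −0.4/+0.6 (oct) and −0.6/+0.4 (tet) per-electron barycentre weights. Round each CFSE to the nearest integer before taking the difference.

-39

V³⁺: group 5, so d-count = 5 − 3 = 2.
In an octahedral site d² (HS) is t2g^2 e_g^0, giving CFSE(oct) = -0.8Δ_oct = -116 kJ/mol.
In a tetrahedral site the filling is e^2 t2^0: CFSE(tet) = -1.2Δₜ = -1.2 × (4/9)(145) = -77 kJ/mol.
OSPE = CFSE(oct) − CFSE(tet) = -116 − (-77) = -39 kJ/mol.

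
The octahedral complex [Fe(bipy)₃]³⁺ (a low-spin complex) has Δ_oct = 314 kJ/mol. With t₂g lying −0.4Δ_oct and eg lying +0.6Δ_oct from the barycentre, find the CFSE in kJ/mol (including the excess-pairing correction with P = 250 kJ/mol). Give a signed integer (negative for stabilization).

-128

bipy is neutral, so the +3 overall charge sits on Fe: oxidation state +3.
Fe³⁺: group 8, so d-count = 8 − 3 = 5.
The d⁵ electrons fill as t₂g⁵ eg⁰.
Orbital CFSE = 5(-0.4) + 0(0.6) = -2.0Δ_oct = -2.0 × 314 = -628 kJ/mol.
Relative to high-spin t₂g³ eg² (0 paired), the low-spin configuration has 2 additional pairs, contributing +2 × 250 = +500 kJ/mol.
Overall CFSE = -628 + 500 = -128 kJ/mol.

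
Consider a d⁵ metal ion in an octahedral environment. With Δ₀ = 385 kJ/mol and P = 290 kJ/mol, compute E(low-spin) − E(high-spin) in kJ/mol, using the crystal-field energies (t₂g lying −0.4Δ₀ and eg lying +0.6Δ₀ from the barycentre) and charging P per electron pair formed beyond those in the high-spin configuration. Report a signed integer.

-190

High-spin: t₂g³ eg², CFSE = 0.0Δ₀ = 0 kJ/mol.
Low-spin t₂g⁵ eg⁰ gives -2.0Δ₀ = -770 kJ/mol, but forming 2 extra pairs costs 2P = 580 kJ/mol, so E(LS) = -770 + 580 = -190 kJ/mol.
E(LS) − E(HS) = -190 − (0) = -190 kJ/mol.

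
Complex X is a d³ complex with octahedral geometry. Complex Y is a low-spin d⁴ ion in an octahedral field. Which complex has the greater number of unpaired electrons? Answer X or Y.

X

X: t2g^3 e_g^0 → 3 unpaired.
Y: t₂g⁴ eg⁰ → 2 unpaired.
So X has more unpaired electrons.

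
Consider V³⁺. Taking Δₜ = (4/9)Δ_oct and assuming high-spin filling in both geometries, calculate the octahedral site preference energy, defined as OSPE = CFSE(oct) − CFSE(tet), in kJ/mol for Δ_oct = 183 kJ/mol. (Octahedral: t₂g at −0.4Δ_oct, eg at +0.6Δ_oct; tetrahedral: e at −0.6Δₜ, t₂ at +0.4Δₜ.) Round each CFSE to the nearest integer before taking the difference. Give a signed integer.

V sits in group 5; removing 3 electrons leaves V³⁺ with 5 − 3 = 2 d electrons.
Octahedral (high-spin): t₂g² eg⁰, CFSE = 2(−0.4) + 0(+0.6) = -0.8Δ_oct = -0.8 × 183 = -146 kJ/mol.
Tetrahedral: e² t₂⁰, CFSE = 2(−0.6) + 0(+0.4) = -1.2Δₜ = -1.2 × (4/9) × 183 = -98 kJ/mol.
OSPE = CFSE(oct) − CFSE(tet) = -146 − (-98) = -48 kJ/mol.

-48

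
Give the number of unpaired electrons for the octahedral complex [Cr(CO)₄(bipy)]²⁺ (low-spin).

Ligand charges: 4×(+0) from CO and 1×(+0) from bipy sum to +0; with overall charge +2, Cr is +2.
Cr sits in group 6; removing 2 electrons leaves Cr²⁺ with 6 − 2 = 4 d electrons.
Configuration: t₂g⁴ eg⁰, giving 2 unpaired electrons.

2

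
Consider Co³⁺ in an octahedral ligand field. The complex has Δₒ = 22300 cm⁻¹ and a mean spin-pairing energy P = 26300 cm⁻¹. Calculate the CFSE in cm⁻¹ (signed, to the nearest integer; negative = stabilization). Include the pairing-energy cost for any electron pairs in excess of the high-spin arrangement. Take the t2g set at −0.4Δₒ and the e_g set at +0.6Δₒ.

Co³⁺: group 9, so d-count = 9 − 3 = 6.
Here Δₒ < P (22300 < 26300), so the high-spin state is favoured.
Configuration: t2g^4 e_g^2.
Orbital CFSE = -0.4Δₒ = -0.4 × 22300 = -8920 cm⁻¹.
High-spin has no excess pairs, so no pairing correction applies.

-8920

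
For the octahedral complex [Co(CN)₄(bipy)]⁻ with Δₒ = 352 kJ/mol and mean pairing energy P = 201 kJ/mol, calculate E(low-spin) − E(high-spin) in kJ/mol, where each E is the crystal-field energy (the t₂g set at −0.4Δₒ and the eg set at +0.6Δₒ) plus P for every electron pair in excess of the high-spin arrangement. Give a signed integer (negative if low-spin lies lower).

-302

Ligand charges: 4×(-1) from CN⁻ and 1×(+0) from bipy sum to -4; with overall charge -1, Co is +3.
Co is in group 9, so Co³⁺ is d⁶ (9 − 3 = 6).
High-spin: t₂g⁴ eg², CFSE = -0.4Δₒ = -141 kJ/mol.
Low-spin: t₂g⁶ eg⁰, orbital CFSE = -2.4Δₒ = -845 kJ/mol; plus 2 excess pairs × P = +402 kJ/mol; total -443 kJ/mol.
E(LS) − E(HS) = -443 − (-141) = -302 kJ/mol.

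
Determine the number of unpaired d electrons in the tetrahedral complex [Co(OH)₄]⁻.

4

Each OH⁻ contributes -1; 4 × (-1) = -4. With overall charge -1, Co is in the +3 oxidation state.
Co³⁺: group 9, so d-count = 9 − 3 = 6.
Tetrahedral splitting is small, so the complex is high-spin.
Configuration: e^3 t2^3, giving 4 unpaired electrons.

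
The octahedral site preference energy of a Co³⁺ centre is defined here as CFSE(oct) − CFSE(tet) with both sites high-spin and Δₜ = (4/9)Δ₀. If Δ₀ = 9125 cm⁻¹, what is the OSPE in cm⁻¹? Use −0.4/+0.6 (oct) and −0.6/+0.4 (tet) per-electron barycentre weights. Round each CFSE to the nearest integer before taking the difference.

Group 9 minus oxidation state +3 gives a d⁶ configuration for Co³⁺.
In an octahedral site d⁶ (HS) is t₂g⁴ eg², giving CFSE(oct) = -0.4Δ₀ = -3650 cm⁻¹.
Tetrahedral: e³ t₂³, CFSE = 3(−0.6) + 3(+0.4) = -0.6Δₜ = -0.6 × (4/9) × 9125 = -2433 cm⁻¹.
OSPE = -3650 − (-2433) = -1217 cm⁻¹.

-1217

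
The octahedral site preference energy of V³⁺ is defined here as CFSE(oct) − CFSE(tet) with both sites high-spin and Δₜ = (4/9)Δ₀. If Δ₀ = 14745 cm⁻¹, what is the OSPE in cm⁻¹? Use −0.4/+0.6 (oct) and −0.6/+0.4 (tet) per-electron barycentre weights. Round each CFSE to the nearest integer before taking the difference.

V is in group 5, so V³⁺ is d² (5 − 3 = 2).
In an octahedral site d² (HS) is t2g^2 e_g^0, giving CFSE(oct) = -0.8Δ₀ = -11796 cm⁻¹.
Tetrahedral e^2 t2^0 gives -1.2Δₜ = -1.2 × (4/9) × 14745 = -7864 cm⁻¹.
OSPE = -11796 − (-7864) = -3932 cm⁻¹.

-3932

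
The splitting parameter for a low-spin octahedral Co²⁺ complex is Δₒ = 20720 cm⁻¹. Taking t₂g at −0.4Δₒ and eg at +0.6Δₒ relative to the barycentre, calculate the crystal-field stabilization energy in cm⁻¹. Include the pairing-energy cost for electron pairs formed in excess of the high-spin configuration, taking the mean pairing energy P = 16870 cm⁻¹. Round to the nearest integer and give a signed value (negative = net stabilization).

Co²⁺: group 9, so d-count = 9 − 2 = 7.
Electron filling gives t₂g⁶ eg¹.
Orbital CFSE = 6(-0.4) + 1(0.6) = -1.8Δₒ = -1.8 × 20720 = -37296 cm⁻¹.
High-spin d⁷ would be t₂g⁵ eg² with 2 pairs; low-spin has 3, so 1 excess pair costs +1P = +16870 cm⁻¹.
Combining: -37296 + 16870 = -20426 cm⁻¹.

-20426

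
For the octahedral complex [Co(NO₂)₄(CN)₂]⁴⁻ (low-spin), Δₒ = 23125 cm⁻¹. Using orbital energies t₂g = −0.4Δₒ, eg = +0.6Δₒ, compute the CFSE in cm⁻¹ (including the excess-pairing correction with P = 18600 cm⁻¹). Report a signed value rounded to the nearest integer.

-23025

Ligand charges: 4×(-1) from NO₂⁻ and 2×(-1) from CN⁻ sum to -6; with overall charge -4, Co is +2.
Group 9 minus oxidation state +2 gives a d⁷ configuration for Co²⁺.
The d⁷ electrons fill as t₂g⁶ eg¹.
CFSE(orbital) = 6×(-0.4Δₒ) + 1×(0.6Δₒ) = -1.8Δₒ; with Δₒ = 23125 cm⁻¹ that is -41625 cm⁻¹.
High-spin d⁷ would be t₂g⁵ eg² with 2 pairs; low-spin has 3, so 1 excess pair costs +1P = +18600 cm⁻¹.
Overall CFSE = -41625 + 18600 = -23025 cm⁻¹.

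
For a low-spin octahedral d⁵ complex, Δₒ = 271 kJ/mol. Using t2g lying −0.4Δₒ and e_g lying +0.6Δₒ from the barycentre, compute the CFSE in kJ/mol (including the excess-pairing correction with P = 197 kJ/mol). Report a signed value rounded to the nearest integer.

The d⁵ electrons fill as t2g^5 e_g^0.
Orbital CFSE = 5(-0.4) + 0(0.6) = -2.0Δₒ = -2.0 × 271 = -542 kJ/mol.
Relative to high-spin t2g^3 e_g^2 (0 paired), the low-spin configuration has 2 additional pairs, contributing +2 × 197 = +394 kJ/mol.
Net CFSE = -542 + 394 = -148 kJ/mol.

-148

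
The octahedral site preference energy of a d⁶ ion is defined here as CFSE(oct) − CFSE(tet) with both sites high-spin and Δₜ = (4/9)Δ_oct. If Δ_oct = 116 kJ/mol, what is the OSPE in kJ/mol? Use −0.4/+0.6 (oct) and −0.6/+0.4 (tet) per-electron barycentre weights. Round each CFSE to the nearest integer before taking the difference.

Octahedral (high-spin): t₂g⁴ eg², CFSE = 4(−0.4) + 2(+0.6) = -0.4Δ_oct = -0.4 × 116 = -46 kJ/mol.
Tetrahedral: e³ t₂³, CFSE = 3(−0.6) + 3(+0.4) = -0.6Δₜ = -0.6 × (4/9) × 116 = -31 kJ/mol.
OSPE = CFSE(oct) − CFSE(tet) = -46 − (-31) = -15 kJ/mol.

-15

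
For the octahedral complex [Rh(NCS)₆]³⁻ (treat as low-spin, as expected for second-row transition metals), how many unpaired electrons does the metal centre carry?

Each NCS⁻ contributes -1; 6 × (-1) = -6. With overall charge -3, Rh is in the +3 oxidation state.
Rh is in group 9, so Rh³⁺ is d⁶ (9 − 3 = 6).
Configuration: t₂g⁶ eg⁰, giving 0 unpaired electrons.

0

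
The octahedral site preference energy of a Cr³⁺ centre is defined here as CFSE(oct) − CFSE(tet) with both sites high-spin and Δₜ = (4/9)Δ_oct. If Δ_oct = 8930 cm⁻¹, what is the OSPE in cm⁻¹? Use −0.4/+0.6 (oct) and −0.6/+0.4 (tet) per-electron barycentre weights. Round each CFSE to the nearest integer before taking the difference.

-7541

Cr³⁺: group 6, so d-count = 6 − 3 = 3.
Octahedral (high-spin): t₂g³ eg⁰, CFSE = 3(−0.4) + 0(+0.6) = -1.2Δ_oct = -1.2 × 8930 = -10716 cm⁻¹.
In a tetrahedral site the filling is e² t₂¹: CFSE(tet) = -0.8Δₜ = -0.8 × (4/9)(8930) = -3175 cm⁻¹.
OSPE = CFSE(oct) − CFSE(tet) = -10716 − (-3175) = -7541 cm⁻¹.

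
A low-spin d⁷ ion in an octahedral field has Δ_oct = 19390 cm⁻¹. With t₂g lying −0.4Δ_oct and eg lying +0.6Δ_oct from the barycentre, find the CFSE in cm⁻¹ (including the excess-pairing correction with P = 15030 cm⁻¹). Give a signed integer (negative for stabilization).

-19872

The d⁷ electrons fill as t₂g⁶ eg¹.
The orbital stabilization is -1.8Δ_oct = -1.8 × 19390 = -34902 cm⁻¹.
Relative to high-spin t₂g⁵ eg² (2 paired), the low-spin configuration has 1 additional pair, contributing +1 × 15030 = +15030 cm⁻¹.
Net CFSE = -34902 + 15030 = -19872 cm⁻¹.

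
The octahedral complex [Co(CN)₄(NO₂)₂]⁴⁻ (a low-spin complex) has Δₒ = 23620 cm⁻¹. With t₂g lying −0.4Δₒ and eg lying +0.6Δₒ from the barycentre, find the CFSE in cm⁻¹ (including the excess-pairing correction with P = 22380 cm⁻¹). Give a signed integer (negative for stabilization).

-20136

Ligand charges: 4×(-1) from CN⁻ and 2×(-1) from NO₂⁻ sum to -6; with overall charge -4, Co is +2.
Group 9 minus oxidation state +2 gives a d⁷ configuration for Co²⁺.
The d⁷ electrons fill as t₂g⁶ eg¹.
CFSE(orbital) = 6×(-0.4Δₒ) + 1×(0.6Δₒ) = -1.8Δₒ; with Δₒ = 23620 cm⁻¹ that is -42516 cm⁻¹.
High-spin d⁷ would be t₂g⁵ eg² with 2 pairs; low-spin has 3, so 1 excess pair costs +1P = +22380 cm⁻¹.
Net CFSE = -42516 + 22380 = -20136 cm⁻¹.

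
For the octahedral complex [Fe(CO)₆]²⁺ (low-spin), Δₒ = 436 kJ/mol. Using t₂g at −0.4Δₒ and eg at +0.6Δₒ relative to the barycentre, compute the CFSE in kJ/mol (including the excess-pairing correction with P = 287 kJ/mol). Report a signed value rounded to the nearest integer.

-472

CO is neutral, so the +2 overall charge sits on Fe: oxidation state +2.
Fe sits in group 8; removing 2 electrons leaves Fe²⁺ with 8 − 2 = 6 d electrons.
The d⁶ electrons fill as t₂g⁶ eg⁰.
Orbital CFSE = 6(-0.4) + 0(0.6) = -2.4Δₒ = -2.4 × 436 = -1046 kJ/mol.
Pairing penalty: 3 pairs vs 1 in the high-spin reference → 2 extra × P = 574 kJ/mol.
Combining: -1046 + 574 = -472 kJ/mol.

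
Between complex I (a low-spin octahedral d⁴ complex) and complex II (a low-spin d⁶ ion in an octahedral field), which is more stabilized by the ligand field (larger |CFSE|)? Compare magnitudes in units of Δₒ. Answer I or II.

I: t₂g⁴ eg⁰, CFSE = -1.6Δₒ.
II: t₂g⁶ eg⁰, CFSE = -2.4Δₒ.
So II has the larger |CFSE|.

II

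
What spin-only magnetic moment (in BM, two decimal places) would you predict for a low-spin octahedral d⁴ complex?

2.83 BM

Configuration: t2g^4 e_g^0 → 2 unpaired electrons.
μ(spin-only) = √[2(2+2)] = √8 ≈ 2.83 BM.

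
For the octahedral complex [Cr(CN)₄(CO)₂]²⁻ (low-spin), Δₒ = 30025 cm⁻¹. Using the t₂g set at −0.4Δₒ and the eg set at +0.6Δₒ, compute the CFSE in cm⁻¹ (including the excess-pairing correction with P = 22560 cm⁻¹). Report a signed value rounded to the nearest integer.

-25480

Ligand charges: 4×(-1) from CN⁻ and 2×(+0) from CO sum to -4; with overall charge -2, Cr is +2.
Cr²⁺: group 6, so d-count = 6 − 2 = 4.
Configuration: t₂g⁴ eg⁰.
The orbital stabilization is -1.6Δₒ = -1.6 × 30025 = -48040 cm⁻¹.
Pairing penalty: 1 pair vs 0 in the high-spin reference → 1 extra × P = 22560 cm⁻¹.
Combining: -48040 + 22560 = -25480 cm⁻¹.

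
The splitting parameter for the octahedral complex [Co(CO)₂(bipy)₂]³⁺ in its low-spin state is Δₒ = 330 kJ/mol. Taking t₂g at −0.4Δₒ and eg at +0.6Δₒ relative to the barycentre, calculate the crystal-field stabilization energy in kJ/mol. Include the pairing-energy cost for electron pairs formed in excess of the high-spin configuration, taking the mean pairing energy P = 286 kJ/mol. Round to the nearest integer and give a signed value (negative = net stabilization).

Ligand charges: 2×(+0) from CO and 2×(+0) from bipy sum to +0; with overall charge +3, Co is +3.
Co³⁺: group 9, so d-count = 9 − 3 = 6.
Configuration: t₂g⁶ eg⁰.
CFSE(orbital) = 6×(-0.4Δₒ) + 0×(0.6Δₒ) = -2.4Δₒ; with Δₒ = 330 kJ/mol that is -792 kJ/mol.
Relative to high-spin t₂g⁴ eg² (1 paired), the low-spin configuration has 2 additional pairs, contributing +2 × 286 = +572 kJ/mol.
Net CFSE = -792 + 572 = -220 kJ/mol.

-220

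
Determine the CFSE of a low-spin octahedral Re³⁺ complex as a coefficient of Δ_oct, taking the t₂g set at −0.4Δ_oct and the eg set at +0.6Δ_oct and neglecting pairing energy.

-1.6 Δ_oct

Re is in group 7, so Re³⁺ is d⁴ (7 − 3 = 4).
Configuration: t₂g⁴ eg⁰.
CFSE = 4(-0.4Δ_oct) + 0(0.6Δ_oct) = -1.6Δ_oct + 0.0Δ_oct = -1.6Δ_oct.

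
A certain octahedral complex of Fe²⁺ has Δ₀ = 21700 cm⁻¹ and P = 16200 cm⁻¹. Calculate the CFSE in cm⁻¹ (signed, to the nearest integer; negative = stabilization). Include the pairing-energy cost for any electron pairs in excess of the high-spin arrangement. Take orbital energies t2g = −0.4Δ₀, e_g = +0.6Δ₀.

Fe is in group 8, so Fe²⁺ is d⁶ (8 − 2 = 6).
Δ₀ > P, so pairing is preferred: the ground state is low-spin.
Filling d⁶ accordingly: t2g^6 e_g^0.
Orbital CFSE = -2.4Δ₀ = -2.4 × 21700 = -52080 cm⁻¹.
Excess pairs vs high-spin: 3 − 1 = 2; pairing cost = +32400 cm⁻¹.
Net CFSE = -52080 + 32400 = -19680 cm⁻¹.

-19680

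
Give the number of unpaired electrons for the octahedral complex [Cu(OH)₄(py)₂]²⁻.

1

Ligand charges: 4×(-1) from OH⁻ and 2×(+0) from py sum to -4; with overall charge -2, Cu is +2.
Cu is in group 11, so Cu²⁺ is d⁹ (11 − 2 = 9).
Configuration: t₂g⁶ eg³, giving 1 unpaired electron.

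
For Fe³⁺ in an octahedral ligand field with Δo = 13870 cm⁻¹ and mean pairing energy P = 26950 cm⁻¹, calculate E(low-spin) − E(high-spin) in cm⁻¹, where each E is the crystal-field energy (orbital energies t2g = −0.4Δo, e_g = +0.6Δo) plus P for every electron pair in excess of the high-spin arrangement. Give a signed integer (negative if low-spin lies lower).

Fe sits in group 8; removing 3 electrons leaves Fe³⁺ with 8 − 3 = 5 d electrons.
High-spin d⁵ fills as t2g^3 e_g^2 with CFSE 3(−0.4) + 2(+0.6) = 0.0Δo = 0 cm⁻¹.
For low-spin the configuration is t2g^5 e_g^0: orbital energy -2.0 × 13870 = -27740 cm⁻¹, and 2 additional pairs relative to high-spin add 53900 cm⁻¹, giving 26160 cm⁻¹.
The difference is 26160 − (0) = 26160 cm⁻¹, so high-spin lies lower.

26160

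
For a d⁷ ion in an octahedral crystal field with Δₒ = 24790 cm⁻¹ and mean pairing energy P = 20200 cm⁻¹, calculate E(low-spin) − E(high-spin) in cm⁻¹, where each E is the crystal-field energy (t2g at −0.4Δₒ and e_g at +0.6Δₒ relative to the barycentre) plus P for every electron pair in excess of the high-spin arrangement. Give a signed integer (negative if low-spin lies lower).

-4590

In the high-spin limit (t2g^5 e_g^2) the orbital term is -0.8Δₒ = -19832 cm⁻¹, with no excess pairing.
Low-spin t2g^6 e_g^1 gives -1.8Δₒ = -44622 cm⁻¹, but forming 1 extra pair costs 1P = 20200 cm⁻¹, so E(LS) = -44622 + 20200 = -24422 cm⁻¹.
E(LS) − E(HS) = -24422 − (-19832) = -4590 cm⁻¹.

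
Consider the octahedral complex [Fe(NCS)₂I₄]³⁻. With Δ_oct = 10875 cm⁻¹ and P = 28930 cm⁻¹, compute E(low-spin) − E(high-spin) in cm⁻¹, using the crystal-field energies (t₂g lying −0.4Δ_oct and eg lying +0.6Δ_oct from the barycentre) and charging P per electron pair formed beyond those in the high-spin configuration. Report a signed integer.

Ligand charges: 2×(-1) from NCS⁻ and 4×(-1) from I⁻ sum to -6; with overall charge -3, Fe is +3.
Group 8 minus oxidation state +3 gives a d⁵ configuration for Fe³⁺.
High-spin d⁵ fills as t₂g³ eg² with CFSE 3(−0.4) + 2(+0.6) = 0.0Δ_oct = 0 cm⁻¹.
For low-spin the configuration is t₂g⁵ eg⁰: orbital energy -2.0 × 10875 = -21750 cm⁻¹, and 2 additional pairs relative to high-spin add 57860 cm⁻¹, giving 36110 cm⁻¹.
The difference is 36110 − (0) = 36110 cm⁻¹, so high-spin lies lower.

36110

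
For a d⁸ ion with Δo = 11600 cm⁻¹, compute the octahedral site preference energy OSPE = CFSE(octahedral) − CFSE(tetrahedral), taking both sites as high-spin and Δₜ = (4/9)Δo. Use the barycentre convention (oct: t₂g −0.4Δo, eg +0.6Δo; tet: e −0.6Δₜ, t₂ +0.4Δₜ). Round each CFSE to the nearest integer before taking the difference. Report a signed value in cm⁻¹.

-9796

Octahedral (high-spin): t₂g⁶ eg², CFSE = 6(−0.4) + 2(+0.6) = -1.2Δo = -1.2 × 11600 = -13920 cm⁻¹.
Tetrahedral: e⁴ t₂⁴, CFSE = 4(−0.6) + 4(+0.4) = -0.8Δₜ = -0.8 × (4/9) × 11600 = -4124 cm⁻¹.
OSPE = -13920 − (-4124) = -9796 cm⁻¹.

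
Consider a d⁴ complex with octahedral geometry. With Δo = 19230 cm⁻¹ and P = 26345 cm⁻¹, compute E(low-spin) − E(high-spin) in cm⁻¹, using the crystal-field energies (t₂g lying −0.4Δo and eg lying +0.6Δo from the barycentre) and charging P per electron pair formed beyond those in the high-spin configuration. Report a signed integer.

7115

High-spin d⁴ fills as t₂g³ eg¹ with CFSE 3(−0.4) + 1(+0.6) = -0.6Δo = -11538 cm⁻¹.
Low-spin: t₂g⁴ eg⁰, orbital CFSE = -1.6Δo = -30768 cm⁻¹; plus 1 excess pair × P = +26345 cm⁻¹; total -4423 cm⁻¹.
The difference is -4423 − (-11538) = 7115 cm⁻¹, so high-spin lies lower.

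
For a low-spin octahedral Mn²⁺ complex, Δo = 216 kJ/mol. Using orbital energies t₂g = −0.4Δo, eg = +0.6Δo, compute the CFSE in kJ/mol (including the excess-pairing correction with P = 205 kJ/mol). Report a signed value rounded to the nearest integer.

-22

Mn is in group 7, so Mn²⁺ is d⁵ (7 − 2 = 5).
Electron filling gives t₂g⁵ eg⁰.
CFSE(orbital) = 5×(-0.4Δo) + 0×(0.6Δo) = -2.0Δo; with Δo = 216 kJ/mol that is -432 kJ/mol.
Relative to high-spin t₂g³ eg² (0 paired), the low-spin configuration has 2 additional pairs, contributing +2 × 205 = +410 kJ/mol.
Combining: -432 + 410 = -22 kJ/mol.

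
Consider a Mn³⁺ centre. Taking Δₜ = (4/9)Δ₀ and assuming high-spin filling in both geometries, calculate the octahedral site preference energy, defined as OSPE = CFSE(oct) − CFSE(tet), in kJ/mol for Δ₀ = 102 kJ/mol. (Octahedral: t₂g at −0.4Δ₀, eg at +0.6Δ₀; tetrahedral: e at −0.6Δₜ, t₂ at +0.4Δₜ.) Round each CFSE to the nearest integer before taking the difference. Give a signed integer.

-43

Group 7 minus oxidation state +3 gives a d⁴ configuration for Mn³⁺.
In an octahedral site d⁴ (HS) is t₂g³ eg¹, giving CFSE(oct) = -0.6Δ₀ = -61 kJ/mol.
In a tetrahedral site the filling is e² t₂²: CFSE(tet) = -0.4Δₜ = -0.4 × (4/9)(102) = -18 kJ/mol.
Subtracting, OSPE = -61 − (-18) = -43 kJ/mol.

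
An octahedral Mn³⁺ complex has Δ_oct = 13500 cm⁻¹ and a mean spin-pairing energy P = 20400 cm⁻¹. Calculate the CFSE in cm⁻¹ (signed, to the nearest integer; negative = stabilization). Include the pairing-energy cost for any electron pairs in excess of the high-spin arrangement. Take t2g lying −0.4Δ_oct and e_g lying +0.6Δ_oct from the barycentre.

-8100

Mn³⁺: group 7, so d-count = 7 − 3 = 4.
Δ_oct < P, so pairing is avoided: the ground state is high-spin.
Filling d⁴ accordingly: t2g^3 e_g^1.
Orbital CFSE = -0.6Δ_oct = -0.6 × 13500 = -8100 cm⁻¹.
High-spin has no excess pairs, so no pairing correction applies.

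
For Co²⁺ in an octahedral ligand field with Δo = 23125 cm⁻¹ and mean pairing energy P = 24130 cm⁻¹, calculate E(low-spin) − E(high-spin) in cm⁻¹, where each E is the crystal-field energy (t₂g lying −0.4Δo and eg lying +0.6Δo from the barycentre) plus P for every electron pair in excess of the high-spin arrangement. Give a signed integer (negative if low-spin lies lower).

Co sits in group 9; removing 2 electrons leaves Co²⁺ with 9 − 2 = 7 d electrons.
High-spin: t₂g⁵ eg², CFSE = -0.8Δo = -18500 cm⁻¹.
For low-spin the configuration is t₂g⁶ eg¹: orbital energy -1.8 × 23125 = -41625 cm⁻¹, and 1 additional pair relative to high-spin adds 24130 cm⁻¹, giving -17495 cm⁻¹.
The difference is -17495 − (-18500) = 1005 cm⁻¹, so high-spin lies lower.

1005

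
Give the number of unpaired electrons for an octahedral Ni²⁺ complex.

2

Ni sits in group 10; removing 2 electrons leaves Ni²⁺ with 10 − 2 = 8 d electrons.
Configuration: t₂g⁶ eg², giving 2 unpaired electrons.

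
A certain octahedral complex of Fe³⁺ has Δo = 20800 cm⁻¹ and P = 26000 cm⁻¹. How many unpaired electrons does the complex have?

Group 8 minus oxidation state +3 gives a d⁵ configuration for Fe³⁺.
Since Δo = 20800 cm⁻¹ < P = 26000 cm⁻¹, the complex adopts the high-spin configuration.
Configuration: t₂g³ eg².
Unpaired electrons: 5.

5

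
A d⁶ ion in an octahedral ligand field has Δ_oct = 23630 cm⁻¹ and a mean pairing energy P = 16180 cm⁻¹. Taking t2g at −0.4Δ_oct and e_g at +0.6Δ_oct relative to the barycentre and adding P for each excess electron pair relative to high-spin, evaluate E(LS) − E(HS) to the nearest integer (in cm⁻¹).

-14900

In the high-spin limit (t2g^4 e_g^2) the orbital term is -0.4Δ_oct = -9452 cm⁻¹, with no excess pairing.
Low-spin: t2g^6 e_g^0, orbital CFSE = -2.4Δ_oct = -56712 cm⁻¹; plus 2 excess pairs × P = +32360 cm⁻¹; total -24352 cm⁻¹.
E(LS) − E(HS) = -24352 − (-9452) = -14900 cm⁻¹.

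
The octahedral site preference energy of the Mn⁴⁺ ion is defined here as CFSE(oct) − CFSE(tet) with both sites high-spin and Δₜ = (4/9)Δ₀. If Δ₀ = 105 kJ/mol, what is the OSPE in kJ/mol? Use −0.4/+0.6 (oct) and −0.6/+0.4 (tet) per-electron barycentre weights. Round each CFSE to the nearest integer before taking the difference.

Mn is in group 7, so Mn⁴⁺ is d³ (7 − 4 = 3).
Octahedral (high-spin): t₂g³ eg⁰, CFSE = 3(−0.4) + 0(+0.6) = -1.2Δ₀ = -1.2 × 105 = -126 kJ/mol.
Tetrahedral: e² t₂¹, CFSE = 2(−0.6) + 1(+0.4) = -0.8Δₜ = -0.8 × (4/9) × 105 = -37 kJ/mol.
OSPE = -126 − (-37) = -89 kJ/mol.

-89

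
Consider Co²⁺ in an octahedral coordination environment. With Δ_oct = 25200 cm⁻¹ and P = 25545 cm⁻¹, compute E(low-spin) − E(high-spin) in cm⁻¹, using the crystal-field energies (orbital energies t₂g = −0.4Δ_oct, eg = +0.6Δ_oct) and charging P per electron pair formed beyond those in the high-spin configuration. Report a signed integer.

345

Co sits in group 9; removing 2 electrons leaves Co²⁺ with 9 − 2 = 7 d electrons.
High-spin d⁷ fills as t₂g⁵ eg² with CFSE 5(−0.4) + 2(+0.6) = -0.8Δ_oct = -20160 cm⁻¹.
Low-spin t₂g⁶ eg¹ gives -1.8Δ_oct = -45360 cm⁻¹, but forming 1 extra pair costs 1P = 25545 cm⁻¹, so E(LS) = -45360 + 25545 = -19815 cm⁻¹.
Thus E(LS) − E(HS) = 345 cm⁻¹.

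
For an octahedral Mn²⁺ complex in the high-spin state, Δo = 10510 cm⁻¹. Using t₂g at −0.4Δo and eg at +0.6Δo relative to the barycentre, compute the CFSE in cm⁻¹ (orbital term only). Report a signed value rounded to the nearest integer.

Mn²⁺: group 7, so d-count = 7 − 2 = 5.
The d⁵ electrons fill as t₂g³ eg².
Orbital CFSE = 3(-0.4) + 2(0.6) = 0.0Δo = 0.0 × 10510 = 0 cm⁻¹.

0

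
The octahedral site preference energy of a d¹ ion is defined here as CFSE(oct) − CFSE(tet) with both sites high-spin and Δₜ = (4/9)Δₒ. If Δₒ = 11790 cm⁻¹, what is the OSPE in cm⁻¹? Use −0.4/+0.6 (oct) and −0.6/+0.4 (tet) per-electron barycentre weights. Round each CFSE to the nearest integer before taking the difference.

In an octahedral site d¹ (HS) is t₂g¹ eg⁰, giving CFSE(oct) = -0.4Δₒ = -4716 cm⁻¹.
Tetrahedral: e¹ t₂⁰, CFSE = 1(−0.6) + 0(+0.4) = -0.6Δₜ = -0.6 × (4/9) × 11790 = -3144 cm⁻¹.
OSPE = -4716 − (-3144) = -1572 cm⁻¹.

-1572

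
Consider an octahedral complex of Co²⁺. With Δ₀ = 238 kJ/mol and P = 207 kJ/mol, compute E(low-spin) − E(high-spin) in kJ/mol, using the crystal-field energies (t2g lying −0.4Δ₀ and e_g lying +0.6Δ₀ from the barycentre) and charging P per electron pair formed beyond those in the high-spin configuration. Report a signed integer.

-31

Co is in group 9, so Co²⁺ is d⁷ (9 − 2 = 7).
High-spin: t2g^5 e_g^2, CFSE = -0.8Δ₀ = -190 kJ/mol.
Low-spin: t2g^6 e_g^1, orbital CFSE = -1.8Δ₀ = -428 kJ/mol; plus 1 excess pair × P = +207 kJ/mol; total -221 kJ/mol.
E(LS) − E(HS) = -221 − (-190) = -31 kJ/mol.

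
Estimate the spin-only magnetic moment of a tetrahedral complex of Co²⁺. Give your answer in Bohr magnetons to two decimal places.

Co²⁺: group 9, so d-count = 9 − 2 = 7.
Tetrahedral fields are weak (Δₜ ≈ 4/9 Δₒ), so electrons fill high-spin.
Configuration: e⁴ t₂³ → 3 unpaired electrons.
μ(spin-only) = √[3(3+2)] = √15 ≈ 3.87 Bohr magnetons.

3.87 Bohr magnetons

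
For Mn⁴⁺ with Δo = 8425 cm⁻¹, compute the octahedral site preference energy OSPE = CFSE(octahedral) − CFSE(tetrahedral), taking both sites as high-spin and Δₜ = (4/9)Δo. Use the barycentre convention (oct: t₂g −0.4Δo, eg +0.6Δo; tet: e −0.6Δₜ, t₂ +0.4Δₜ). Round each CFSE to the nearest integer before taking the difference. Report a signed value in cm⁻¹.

-7114

Mn⁴⁺: group 7, so d-count = 7 − 4 = 3.
Octahedral high-spin t₂g³ eg⁰: CFSE = -1.2 × 8425 = -10110 cm⁻¹.
Tetrahedral: e² t₂¹, CFSE = 2(−0.6) + 1(+0.4) = -0.8Δₜ = -0.8 × (4/9) × 8425 = -2996 cm⁻¹.
OSPE = -10110 − (-2996) = -7114 cm⁻¹.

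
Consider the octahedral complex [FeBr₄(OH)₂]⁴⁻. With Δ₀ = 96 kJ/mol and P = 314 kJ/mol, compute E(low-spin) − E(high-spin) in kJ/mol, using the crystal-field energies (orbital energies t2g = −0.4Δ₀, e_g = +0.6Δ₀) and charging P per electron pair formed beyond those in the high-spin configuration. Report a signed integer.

Ligand charges: 4×(-1) from Br⁻ and 2×(-1) from OH⁻ sum to -6; with overall charge -4, Fe is +2.
Fe is in group 8, so Fe²⁺ is d⁶ (8 − 2 = 6).
High-spin: t2g^4 e_g^2, CFSE = -0.4Δ₀ = -38 kJ/mol.
For low-spin the configuration is t2g^6 e_g^0: orbital energy -2.4 × 96 = -230 kJ/mol, and 2 additional pairs relative to high-spin add 628 kJ/mol, giving 398 kJ/mol.
E(LS) − E(HS) = 398 − (-38) = 436 kJ/mol.

436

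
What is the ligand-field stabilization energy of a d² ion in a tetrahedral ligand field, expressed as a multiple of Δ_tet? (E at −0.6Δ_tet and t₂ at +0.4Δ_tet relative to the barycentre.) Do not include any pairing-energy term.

With tetrahedral geometry the complex is necessarily high-spin.
Configuration: e² t₂⁰.
CFSE = 2(-0.6Δ_tet) + 0(0.4Δ_tet) = -1.2Δ_tet + 0.0Δ_tet = -1.2Δ_tet.

-1.2 Δ_tet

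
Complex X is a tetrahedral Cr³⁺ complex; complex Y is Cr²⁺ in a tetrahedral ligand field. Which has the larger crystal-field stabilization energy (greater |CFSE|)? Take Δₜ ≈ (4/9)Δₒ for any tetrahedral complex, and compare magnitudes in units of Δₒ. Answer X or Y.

X

X: Cr sits in group 6; removing 3 electrons leaves Cr³⁺ with 6 − 3 = 3 d electrons; Tetrahedral splitting is small, so the complex is high-spin; e^2 t2^1, CFSE = -0.8Δₜ ≈ -0.36Δₒ.
Y: Group 6 minus oxidation state +2 gives a d⁴ configuration for Cr²⁺; With tetrahedral geometry the complex is necessarily high-spin; e² t₂², CFSE = -0.4Δₜ ≈ -0.18Δₒ.
So X has the larger |CFSE|.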